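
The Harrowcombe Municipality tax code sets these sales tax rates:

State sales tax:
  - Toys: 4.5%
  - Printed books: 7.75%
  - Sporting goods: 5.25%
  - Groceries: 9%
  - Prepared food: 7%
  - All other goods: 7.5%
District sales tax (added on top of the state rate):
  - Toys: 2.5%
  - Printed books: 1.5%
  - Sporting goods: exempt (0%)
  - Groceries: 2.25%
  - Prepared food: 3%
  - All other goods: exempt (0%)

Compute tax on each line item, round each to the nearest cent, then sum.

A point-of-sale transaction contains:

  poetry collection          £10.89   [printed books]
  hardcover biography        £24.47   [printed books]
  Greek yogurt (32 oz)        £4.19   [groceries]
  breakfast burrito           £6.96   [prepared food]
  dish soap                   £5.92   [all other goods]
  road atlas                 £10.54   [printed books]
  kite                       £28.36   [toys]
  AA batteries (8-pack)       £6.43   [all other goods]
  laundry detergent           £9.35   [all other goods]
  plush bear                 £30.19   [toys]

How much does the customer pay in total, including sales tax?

£148.43

Poetry collection £10.89: printed books → 7.75% + 1.5% district = 9.25% → £1.01
Hardcover biography £24.47: printed books → 7.75% + 1.5% district = 9.25% → £2.26
Greek yogurt (32 oz) £4.19: groceries → 9% + 2.25% district = 11.25% → £0.47
Breakfast burrito £6.96: prepared food → 7% + 3% district = 10% → £0.70
Dish soap £5.92: all other goods → 7.5% + 0% district = 7.5% → £0.44
Road atlas £10.54: printed books → 7.75% + 1.5% district = 9.25% → £0.97
Kite £28.36: toys → 4.5% + 2.5% district = 7% → £1.99
AA batteries (8-pack) £6.43: all other goods → 7.5% + 0% district = 7.5% → £0.48
Laundry detergent £9.35: all other goods → 7.5% + 0% district = 7.5% → £0.70
Plush bear £30.19: toys → 4.5% + 2.5% district = 7% → £2.11
Subtotal = £137.30; tax = £11.13; total due = £148.43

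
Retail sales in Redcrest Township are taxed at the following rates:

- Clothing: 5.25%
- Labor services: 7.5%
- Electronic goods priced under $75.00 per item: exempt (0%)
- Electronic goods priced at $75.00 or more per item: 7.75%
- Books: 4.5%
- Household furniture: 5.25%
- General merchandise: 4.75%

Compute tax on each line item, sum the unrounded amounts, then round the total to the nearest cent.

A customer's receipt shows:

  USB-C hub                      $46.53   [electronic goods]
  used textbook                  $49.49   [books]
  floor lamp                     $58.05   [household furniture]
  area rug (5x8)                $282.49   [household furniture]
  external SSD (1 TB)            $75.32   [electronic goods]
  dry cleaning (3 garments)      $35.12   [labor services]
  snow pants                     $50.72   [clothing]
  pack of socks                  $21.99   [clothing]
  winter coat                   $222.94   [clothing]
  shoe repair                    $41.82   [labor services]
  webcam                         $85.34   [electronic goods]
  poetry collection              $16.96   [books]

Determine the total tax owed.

USB-C hub $46.53: electronic goods, under $75.00 → 0% → $0.00
Used textbook $49.49: books → 4.5% → $2.22705
Floor lamp $58.05: household furniture → 5.25% → $3.047625
Area rug (5x8) $282.49: household furniture → 5.25% → $14.830725
External SSD (1 TB) $75.32: electronic goods, $75.00 or more → 7.75% → $5.8373
Dry cleaning (3 garments) $35.12: labor services → 7.5% → $2.634
Snow pants $50.72: clothing → 5.25% → $2.6628
Pack of socks $21.99: clothing → 5.25% → $1.154475
Winter coat $222.94: clothing → 5.25% → $11.70435
Shoe repair $41.82: labor services → 7.5% → $3.1365
Webcam $85.34: electronic goods, $75.00 or more → 7.75% → $6.61385
Poetry collection $16.96: books → 4.5% → $0.7632
Unrounded tax sum = $54.611875 → $54.61

$54.61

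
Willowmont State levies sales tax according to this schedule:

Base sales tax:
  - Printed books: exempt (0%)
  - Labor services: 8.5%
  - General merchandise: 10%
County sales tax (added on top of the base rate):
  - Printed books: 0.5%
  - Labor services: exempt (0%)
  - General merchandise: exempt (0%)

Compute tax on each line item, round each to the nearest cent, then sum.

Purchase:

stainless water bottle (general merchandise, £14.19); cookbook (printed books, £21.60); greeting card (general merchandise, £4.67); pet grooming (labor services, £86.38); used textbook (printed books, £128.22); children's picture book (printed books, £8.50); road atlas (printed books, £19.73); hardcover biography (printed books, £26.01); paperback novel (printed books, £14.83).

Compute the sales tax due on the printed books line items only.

£1.09

Cookbook £21.60: printed books → 0% + 0.5% county = 0.5% → £0.11
Used textbook £128.22: printed books → 0% + 0.5% county = 0.5% → £0.64
Children's picture book £8.50: printed books → 0% + 0.5% county = 0.5% → £0.04
Road atlas £19.73: printed books → 0% + 0.5% county = 0.5% → £0.10
Hardcover biography £26.01: printed books → 0% + 0.5% county = 0.5% → £0.13
Paperback novel £14.83: printed books → 0% + 0.5% county = 0.5% → £0.07
Tax on printed books = £0.11 + £0.64 + £0.04 + £0.10 + £0.13 + £0.07 = £1.09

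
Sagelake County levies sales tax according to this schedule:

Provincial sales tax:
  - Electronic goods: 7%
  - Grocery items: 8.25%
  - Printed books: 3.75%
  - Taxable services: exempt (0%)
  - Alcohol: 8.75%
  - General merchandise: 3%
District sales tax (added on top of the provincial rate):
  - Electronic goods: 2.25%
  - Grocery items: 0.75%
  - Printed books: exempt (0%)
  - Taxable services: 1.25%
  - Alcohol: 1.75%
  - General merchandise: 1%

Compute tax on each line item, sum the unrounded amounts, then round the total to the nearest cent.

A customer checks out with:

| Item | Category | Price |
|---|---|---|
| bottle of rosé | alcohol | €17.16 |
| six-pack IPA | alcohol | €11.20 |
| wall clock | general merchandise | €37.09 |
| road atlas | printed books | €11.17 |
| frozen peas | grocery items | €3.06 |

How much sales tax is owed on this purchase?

€5.16

Bottle of rosé €17.16: alcohol → 8.75% + 1.75% district = 10.5% → €1.8018
Six-pack IPA €11.20: alcohol → 8.75% + 1.75% district = 10.5% → €1.176
Wall clock €37.09: general merchandise → 3% + 1% district = 4% → €1.4836
Road atlas €11.17: printed books → 3.75% + 0% district = 3.75% → €0.418875
Frozen peas €3.06: grocery items → 8.25% + 0.75% district = 9% → €0.2754
Unrounded tax sum = €5.155675 → €5.16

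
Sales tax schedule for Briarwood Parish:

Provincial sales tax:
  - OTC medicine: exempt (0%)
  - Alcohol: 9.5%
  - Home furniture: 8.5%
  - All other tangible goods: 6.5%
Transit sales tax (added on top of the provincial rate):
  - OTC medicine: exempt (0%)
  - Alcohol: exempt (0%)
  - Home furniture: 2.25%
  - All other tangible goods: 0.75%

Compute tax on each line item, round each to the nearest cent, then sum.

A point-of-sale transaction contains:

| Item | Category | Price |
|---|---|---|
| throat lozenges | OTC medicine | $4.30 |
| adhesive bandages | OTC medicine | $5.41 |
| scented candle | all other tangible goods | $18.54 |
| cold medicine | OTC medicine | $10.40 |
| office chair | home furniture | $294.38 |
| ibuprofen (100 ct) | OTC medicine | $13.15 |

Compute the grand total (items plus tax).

Throat lozenges $4.30: OTC medicine → 0% + 0% transit = 0% → $0.00
Adhesive bandages $5.41: OTC medicine → 0% + 0% transit = 0% → $0.00
Scented candle $18.54: all other tangible goods → 6.5% + 0.75% transit = 7.25% → $1.34
Cold medicine $10.40: OTC medicine → 0% + 0% transit = 0% → $0.00
Office chair $294.38: home furniture → 8.5% + 2.25% transit = 10.75% → $31.65
Ibuprofen (100 ct) $13.15: OTC medicine → 0% + 0% transit = 0% → $0.00
Subtotal = $346.18; tax = $32.99; total due = $379.17

$379.17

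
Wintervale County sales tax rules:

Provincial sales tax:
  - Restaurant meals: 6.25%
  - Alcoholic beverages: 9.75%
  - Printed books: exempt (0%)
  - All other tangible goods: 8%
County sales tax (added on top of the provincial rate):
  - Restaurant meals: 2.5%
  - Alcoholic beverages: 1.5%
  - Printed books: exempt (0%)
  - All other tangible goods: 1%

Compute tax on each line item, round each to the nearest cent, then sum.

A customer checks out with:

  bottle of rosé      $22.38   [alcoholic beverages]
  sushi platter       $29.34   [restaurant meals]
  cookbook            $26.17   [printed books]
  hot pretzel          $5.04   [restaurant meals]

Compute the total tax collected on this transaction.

Bottle of rosé $22.38: alcoholic beverages → 9.75% + 1.5% county = 11.25% → $2.52
Sushi platter $29.34: restaurant meals → 6.25% + 2.5% county = 8.75% → $2.57
Cookbook $26.17: printed books → 0% + 0% county = 0% → $0.00
Hot pretzel $5.04: restaurant meals → 6.25% + 2.5% county = 8.75% → $0.44
Total tax = $2.52 + $2.57 + $0.44 = $5.53

$5.53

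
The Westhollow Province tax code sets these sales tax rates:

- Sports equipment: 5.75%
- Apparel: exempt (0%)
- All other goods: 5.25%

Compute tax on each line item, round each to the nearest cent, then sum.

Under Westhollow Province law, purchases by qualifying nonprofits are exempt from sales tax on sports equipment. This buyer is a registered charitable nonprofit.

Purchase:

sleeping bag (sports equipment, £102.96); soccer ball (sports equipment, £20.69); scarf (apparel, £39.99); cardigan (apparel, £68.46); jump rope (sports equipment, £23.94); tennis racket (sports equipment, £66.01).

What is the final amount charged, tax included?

Sleeping bag £102.96: sports equipment, buyer-exempt → 0% → £0.00
Soccer ball £20.69: sports equipment, buyer-exempt → 0% → £0.00
Scarf £39.99: apparel → 0% → £0.00
Cardigan £68.46: apparel → 0% → £0.00
Jump rope £23.94: sports equipment, buyer-exempt → 0% → £0.00
Tennis racket £66.01: sports equipment, buyer-exempt → 0% → £0.00
Subtotal = £322.05; tax = £0.00; total due = £322.05

£322.05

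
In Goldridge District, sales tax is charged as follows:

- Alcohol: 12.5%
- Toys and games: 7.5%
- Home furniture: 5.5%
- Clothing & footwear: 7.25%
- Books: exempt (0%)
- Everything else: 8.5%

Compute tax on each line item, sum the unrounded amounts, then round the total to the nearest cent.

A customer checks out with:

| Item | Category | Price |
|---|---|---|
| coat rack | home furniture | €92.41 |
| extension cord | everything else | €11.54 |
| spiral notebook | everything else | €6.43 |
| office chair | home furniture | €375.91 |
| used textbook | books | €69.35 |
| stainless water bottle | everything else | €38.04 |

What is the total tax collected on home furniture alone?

€25.76

Coat rack €92.41: home furniture → 5.5% → €5.08255
Office chair €375.91: home furniture → 5.5% → €20.67505
Tax on home furniture: unrounded sum = €25.7576 → €25.76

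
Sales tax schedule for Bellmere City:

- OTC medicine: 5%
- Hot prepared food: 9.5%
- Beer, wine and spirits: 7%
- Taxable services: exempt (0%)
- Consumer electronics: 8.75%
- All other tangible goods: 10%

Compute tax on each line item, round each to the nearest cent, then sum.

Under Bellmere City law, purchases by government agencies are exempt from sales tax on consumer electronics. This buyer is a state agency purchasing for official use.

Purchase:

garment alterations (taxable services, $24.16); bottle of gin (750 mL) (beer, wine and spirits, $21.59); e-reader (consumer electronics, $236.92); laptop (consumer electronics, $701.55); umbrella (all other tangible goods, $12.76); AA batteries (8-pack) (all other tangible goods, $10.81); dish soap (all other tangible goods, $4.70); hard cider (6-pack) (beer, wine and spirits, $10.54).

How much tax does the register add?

$5.08

Garment alterations $24.16: taxable services → 0% → $0.00
Bottle of gin (750 mL) $21.59: beer, wine and spirits → 7% → $1.51
E-reader $236.92: consumer electronics, buyer-exempt → 0% → $0.00
Laptop $701.55: consumer electronics, buyer-exempt → 0% → $0.00
Umbrella $12.76: all other tangible goods → 10% → $1.28
AA batteries (8-pack) $10.81: all other tangible goods → 10% → $1.08
Dish soap $4.70: all other tangible goods → 10% → $0.47
Hard cider (6-pack) $10.54: beer, wine and spirits → 7% → $0.74
Total tax = $1.51 + $1.28 + $1.08 + $0.47 + $0.74 = $5.08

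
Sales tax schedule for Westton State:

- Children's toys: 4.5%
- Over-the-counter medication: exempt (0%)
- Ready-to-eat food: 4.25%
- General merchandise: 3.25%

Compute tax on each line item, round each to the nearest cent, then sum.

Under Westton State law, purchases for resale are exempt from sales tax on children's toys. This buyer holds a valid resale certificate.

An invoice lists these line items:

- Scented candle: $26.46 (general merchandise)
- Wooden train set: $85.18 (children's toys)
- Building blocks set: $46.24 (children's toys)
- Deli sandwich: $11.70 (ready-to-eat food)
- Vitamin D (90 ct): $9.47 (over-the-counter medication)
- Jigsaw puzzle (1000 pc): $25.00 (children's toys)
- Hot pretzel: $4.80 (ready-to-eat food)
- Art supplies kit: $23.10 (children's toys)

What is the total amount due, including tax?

$233.51

Scented candle $26.46: general merchandise → 3.25% → $0.86
Wooden train set $85.18: children's toys, buyer-exempt → 0% → $0.00
Building blocks set $46.24: children's toys, buyer-exempt → 0% → $0.00
Deli sandwich $11.70: ready-to-eat food → 4.25% → $0.50
Vitamin D (90 ct) $9.47: over-the-counter medication → 0% → $0.00
Jigsaw puzzle (1000 pc) $25.00: children's toys, buyer-exempt → 0% → $0.00
Hot pretzel $4.80: ready-to-eat food → 4.25% → $0.20
Art supplies kit $23.10: children's toys, buyer-exempt → 0% → $0.00
Subtotal = $231.95; tax = $1.56; total due = $233.51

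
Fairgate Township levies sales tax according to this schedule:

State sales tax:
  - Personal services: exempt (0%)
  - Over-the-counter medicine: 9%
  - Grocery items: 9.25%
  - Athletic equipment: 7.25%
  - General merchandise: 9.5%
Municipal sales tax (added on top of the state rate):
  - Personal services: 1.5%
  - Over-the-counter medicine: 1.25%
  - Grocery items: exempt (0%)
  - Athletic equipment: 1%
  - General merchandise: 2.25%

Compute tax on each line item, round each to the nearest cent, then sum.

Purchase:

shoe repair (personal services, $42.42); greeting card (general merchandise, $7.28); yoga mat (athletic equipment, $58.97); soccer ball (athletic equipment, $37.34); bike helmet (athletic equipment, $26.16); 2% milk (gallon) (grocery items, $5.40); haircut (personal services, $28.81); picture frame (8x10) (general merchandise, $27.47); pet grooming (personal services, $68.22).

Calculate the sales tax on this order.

Shoe repair $42.42: personal services → 0% + 1.5% municipal = 1.5% → $0.64
Greeting card $7.28: general merchandise → 9.5% + 2.25% municipal = 11.75% → $0.86
Yoga mat $58.97: athletic equipment → 7.25% + 1% municipal = 8.25% → $4.87
Soccer ball $37.34: athletic equipment → 7.25% + 1% municipal = 8.25% → $3.08
Bike helmet $26.16: athletic equipment → 7.25% + 1% municipal = 8.25% → $2.16
2% milk (gallon) $5.40: grocery items → 9.25% + 0% municipal = 9.25% → $0.50
Haircut $28.81: personal services → 0% + 1.5% municipal = 1.5% → $0.43
Picture frame (8x10) $27.47: general merchandise → 9.5% + 2.25% municipal = 11.75% → $3.23
Pet grooming $68.22: personal services → 0% + 1.5% municipal = 1.5% → $1.02
Total tax = $0.64 + $0.86 + $4.87 + $3.08 + $2.16 + $0.50 + $0.43 + $3.23 + $1.02 = $16.79

$16.79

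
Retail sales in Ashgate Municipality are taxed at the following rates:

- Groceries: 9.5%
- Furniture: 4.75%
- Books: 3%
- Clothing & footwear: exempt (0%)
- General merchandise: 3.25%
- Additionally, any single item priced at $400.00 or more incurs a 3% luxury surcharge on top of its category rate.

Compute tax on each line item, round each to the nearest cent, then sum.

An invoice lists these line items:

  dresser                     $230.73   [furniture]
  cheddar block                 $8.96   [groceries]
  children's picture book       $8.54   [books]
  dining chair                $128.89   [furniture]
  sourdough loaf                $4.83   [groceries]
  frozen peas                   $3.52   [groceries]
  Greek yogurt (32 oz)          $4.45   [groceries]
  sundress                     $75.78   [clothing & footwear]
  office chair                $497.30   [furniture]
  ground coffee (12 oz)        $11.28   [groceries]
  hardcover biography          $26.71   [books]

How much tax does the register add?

Dresser $230.73: furniture → 4.75% → $10.96
Cheddar block $8.96: groceries → 9.5% → $0.85
Children's picture book $8.54: books → 3% → $0.26
Dining chair $128.89: furniture → 4.75% → $6.12
Sourdough loaf $4.83: groceries → 9.5% → $0.46
Frozen peas $3.52: groceries → 9.5% → $0.33
Greek yogurt (32 oz) $4.45: groceries → 9.5% → $0.42
Sundress $75.78: clothing & footwear → 0% → $0.00
Office chair $497.30: furniture → 4.75% + 3% surcharge = 7.75% → $38.54
Ground coffee (12 oz) $11.28: groceries → 9.5% → $1.07
Hardcover biography $26.71: books → 3% → $0.80
Total tax = $10.96 + $0.85 + $0.26 + $6.12 + $0.46 + $0.33 + $0.42 + $38.54 + $1.07 + $0.80 = $59.81

$59.81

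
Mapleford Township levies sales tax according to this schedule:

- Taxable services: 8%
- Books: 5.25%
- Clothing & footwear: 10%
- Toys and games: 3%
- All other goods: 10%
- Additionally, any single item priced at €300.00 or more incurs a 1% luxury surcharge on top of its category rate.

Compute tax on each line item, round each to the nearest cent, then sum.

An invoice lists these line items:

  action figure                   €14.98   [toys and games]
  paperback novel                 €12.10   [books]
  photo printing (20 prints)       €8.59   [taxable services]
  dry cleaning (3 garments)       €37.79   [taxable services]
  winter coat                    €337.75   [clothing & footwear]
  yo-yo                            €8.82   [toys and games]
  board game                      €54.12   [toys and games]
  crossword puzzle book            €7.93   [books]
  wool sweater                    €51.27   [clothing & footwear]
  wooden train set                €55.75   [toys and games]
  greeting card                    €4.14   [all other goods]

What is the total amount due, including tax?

Action figure €14.98: toys and games → 3% → €0.45
Paperback novel €12.10: books → 5.25% → €0.64
Photo printing (20 prints) €8.59: taxable services → 8% → €0.69
Dry cleaning (3 garments) €37.79: taxable services → 8% → €3.02
Winter coat €337.75: clothing & footwear → 10% + 1% surcharge = 11% → €37.15
Yo-yo €8.82: toys and games → 3% → €0.26
Board game €54.12: toys and games → 3% → €1.62
Crossword puzzle book €7.93: books → 5.25% → €0.42
Wool sweater €51.27: clothing & footwear → 10% → €5.13
Wooden train set €55.75: toys and games → 3% → €1.67
Greeting card €4.14: all other goods → 10% → €0.41
Subtotal = €593.24; tax = €51.46; total due = €644.70

€644.70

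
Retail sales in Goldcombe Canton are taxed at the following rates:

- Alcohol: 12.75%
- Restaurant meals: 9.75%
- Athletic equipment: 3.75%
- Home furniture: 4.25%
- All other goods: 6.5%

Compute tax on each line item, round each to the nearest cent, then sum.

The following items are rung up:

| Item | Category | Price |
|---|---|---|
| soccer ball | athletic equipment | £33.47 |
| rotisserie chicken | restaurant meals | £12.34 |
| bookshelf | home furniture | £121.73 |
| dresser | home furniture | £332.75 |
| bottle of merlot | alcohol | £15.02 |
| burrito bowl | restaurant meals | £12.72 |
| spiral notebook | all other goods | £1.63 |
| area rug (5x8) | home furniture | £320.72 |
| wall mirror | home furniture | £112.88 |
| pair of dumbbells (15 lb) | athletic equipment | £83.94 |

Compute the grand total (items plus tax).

£1093.82

Soccer ball £33.47: athletic equipment → 3.75% → £1.26
Rotisserie chicken £12.34: restaurant meals → 9.75% → £1.20
Bookshelf £121.73: home furniture → 4.25% → £5.17
Dresser £332.75: home furniture → 4.25% → £14.14
Bottle of merlot £15.02: alcohol → 12.75% → £1.92
Burrito bowl £12.72: restaurant meals → 9.75% → £1.24
Spiral notebook £1.63: all other goods → 6.5% → £0.11
Area rug (5x8) £320.72: home furniture → 4.25% → £13.63
Wall mirror £112.88: home furniture → 4.25% → £4.80
Pair of dumbbells (15 lb) £83.94: athletic equipment → 3.75% → £3.15
Subtotal = £1047.20; tax = £46.62; total due = £1093.82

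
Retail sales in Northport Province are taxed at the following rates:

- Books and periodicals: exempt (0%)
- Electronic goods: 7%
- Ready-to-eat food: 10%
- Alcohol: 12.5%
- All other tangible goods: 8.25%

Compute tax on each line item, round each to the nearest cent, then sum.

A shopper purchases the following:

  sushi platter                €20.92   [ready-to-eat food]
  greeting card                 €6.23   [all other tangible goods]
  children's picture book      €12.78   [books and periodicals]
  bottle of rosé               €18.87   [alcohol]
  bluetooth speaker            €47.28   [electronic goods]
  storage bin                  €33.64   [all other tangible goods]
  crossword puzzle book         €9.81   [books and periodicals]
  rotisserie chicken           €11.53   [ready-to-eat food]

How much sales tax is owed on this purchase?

€12.20

Sushi platter €20.92: ready-to-eat food → 10% → €2.09
Greeting card €6.23: all other tangible goods → 8.25% → €0.51
Children's picture book €12.78: books and periodicals → 0% → €0.00
Bottle of rosé €18.87: alcohol → 12.5% → €2.36
Bluetooth speaker €47.28: electronic goods → 7% → €3.31
Storage bin €33.64: all other tangible goods → 8.25% → €2.78
Crossword puzzle book €9.81: books and periodicals → 0% → €0.00
Rotisserie chicken €11.53: ready-to-eat food → 10% → €1.15
Total tax = €2.09 + €0.51 + €2.36 + €3.31 + €2.78 + €1.15 = €12.20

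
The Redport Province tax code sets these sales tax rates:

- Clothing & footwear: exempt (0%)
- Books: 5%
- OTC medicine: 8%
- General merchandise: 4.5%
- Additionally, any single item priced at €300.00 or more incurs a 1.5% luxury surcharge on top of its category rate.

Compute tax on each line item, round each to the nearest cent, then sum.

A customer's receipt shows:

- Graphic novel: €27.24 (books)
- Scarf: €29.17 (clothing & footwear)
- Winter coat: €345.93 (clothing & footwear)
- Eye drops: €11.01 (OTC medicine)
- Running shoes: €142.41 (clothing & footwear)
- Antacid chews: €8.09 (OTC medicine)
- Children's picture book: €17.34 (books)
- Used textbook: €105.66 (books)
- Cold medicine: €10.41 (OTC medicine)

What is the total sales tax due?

€15.06

Graphic novel €27.24: books → 5% → €1.36
Scarf €29.17: clothing & footwear → 0% → €0.00
Winter coat €345.93: clothing & footwear → 0% + 1.5% surcharge = 1.5% → €5.19
Eye drops €11.01: OTC medicine → 8% → €0.88
Running shoes €142.41: clothing & footwear → 0% → €0.00
Antacid chews €8.09: OTC medicine → 8% → €0.65
Children's picture book €17.34: books → 5% → €0.87
Used textbook €105.66: books → 5% → €5.28
Cold medicine €10.41: OTC medicine → 8% → €0.83
Total tax = €1.36 + €5.19 + €0.88 + €0.65 + €0.87 + €5.28 + €0.83 = €15.06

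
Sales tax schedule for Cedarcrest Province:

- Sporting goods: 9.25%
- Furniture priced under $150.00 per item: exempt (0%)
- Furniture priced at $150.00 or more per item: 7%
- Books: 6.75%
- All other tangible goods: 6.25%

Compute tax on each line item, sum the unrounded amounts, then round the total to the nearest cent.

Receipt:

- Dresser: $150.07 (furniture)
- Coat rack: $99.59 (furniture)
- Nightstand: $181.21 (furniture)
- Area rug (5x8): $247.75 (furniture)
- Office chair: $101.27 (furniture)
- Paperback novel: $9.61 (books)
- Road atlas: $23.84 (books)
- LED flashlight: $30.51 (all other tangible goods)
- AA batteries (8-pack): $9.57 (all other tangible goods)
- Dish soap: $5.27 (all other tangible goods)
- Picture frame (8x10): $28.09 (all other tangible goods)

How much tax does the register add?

$47.38

Dresser $150.07: furniture, $150.00 or more → 7% → $10.5049
Coat rack $99.59: furniture, under $150.00 → 0% → $0.00
Nightstand $181.21: furniture, $150.00 or more → 7% → $12.6847
Area rug (5x8) $247.75: furniture, $150.00 or more → 7% → $17.3425
Office chair $101.27: furniture, under $150.00 → 0% → $0.00
Paperback novel $9.61: books → 6.75% → $0.648675
Road atlas $23.84: books → 6.75% → $1.6092
LED flashlight $30.51: all other tangible goods → 6.25% → $1.906875
AA batteries (8-pack) $9.57: all other tangible goods → 6.25% → $0.598125
Dish soap $5.27: all other tangible goods → 6.25% → $0.329375
Picture frame (8x10) $28.09: all other tangible goods → 6.25% → $1.755625
Unrounded tax sum = $47.379975 → $47.38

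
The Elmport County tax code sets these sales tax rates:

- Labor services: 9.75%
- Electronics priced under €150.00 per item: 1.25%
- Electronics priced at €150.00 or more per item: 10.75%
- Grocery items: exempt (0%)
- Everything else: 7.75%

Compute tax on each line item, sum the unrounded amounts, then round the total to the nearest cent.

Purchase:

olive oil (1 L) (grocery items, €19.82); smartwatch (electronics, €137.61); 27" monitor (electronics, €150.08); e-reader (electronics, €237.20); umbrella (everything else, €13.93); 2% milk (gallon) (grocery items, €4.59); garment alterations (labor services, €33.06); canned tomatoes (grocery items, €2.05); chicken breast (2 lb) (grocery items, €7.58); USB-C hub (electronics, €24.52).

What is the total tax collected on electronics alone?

€43.66

Smartwatch €137.61: electronics, under €150.00 → 1.25% → €1.720125
27" monitor €150.08: electronics, €150.00 or more → 10.75% → €16.1336
E-reader €237.20: electronics, €150.00 or more → 10.75% → €25.499
USB-C hub €24.52: electronics, under €150.00 → 1.25% → €0.3065
Tax on electronics: unrounded sum = €43.659225 → €43.66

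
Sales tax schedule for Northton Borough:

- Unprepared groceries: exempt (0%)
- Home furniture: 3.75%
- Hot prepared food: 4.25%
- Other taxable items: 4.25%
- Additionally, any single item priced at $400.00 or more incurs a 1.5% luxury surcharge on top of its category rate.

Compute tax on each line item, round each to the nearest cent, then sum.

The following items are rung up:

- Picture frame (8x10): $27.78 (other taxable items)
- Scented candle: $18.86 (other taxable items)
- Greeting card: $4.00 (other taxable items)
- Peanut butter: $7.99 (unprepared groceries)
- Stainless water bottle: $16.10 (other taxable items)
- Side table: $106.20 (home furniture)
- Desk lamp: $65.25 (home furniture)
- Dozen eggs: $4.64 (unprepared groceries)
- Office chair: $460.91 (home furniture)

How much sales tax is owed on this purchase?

$33.46

Picture frame (8x10) $27.78: other taxable items → 4.25% → $1.18
Scented candle $18.86: other taxable items → 4.25% → $0.80
Greeting card $4.00: other taxable items → 4.25% → $0.17
Peanut butter $7.99: unprepared groceries → 0% → $0.00
Stainless water bottle $16.10: other taxable items → 4.25% → $0.68
Side table $106.20: home furniture → 3.75% → $3.98
Desk lamp $65.25: home furniture → 3.75% → $2.45
Dozen eggs $4.64: unprepared groceries → 0% → $0.00
Office chair $460.91: home furniture → 3.75% + 1.5% surcharge = 5.25% → $24.20
Total tax = $1.18 + $0.80 + $0.17 + $0.68 + $3.98 + $2.45 + $24.20 = $33.46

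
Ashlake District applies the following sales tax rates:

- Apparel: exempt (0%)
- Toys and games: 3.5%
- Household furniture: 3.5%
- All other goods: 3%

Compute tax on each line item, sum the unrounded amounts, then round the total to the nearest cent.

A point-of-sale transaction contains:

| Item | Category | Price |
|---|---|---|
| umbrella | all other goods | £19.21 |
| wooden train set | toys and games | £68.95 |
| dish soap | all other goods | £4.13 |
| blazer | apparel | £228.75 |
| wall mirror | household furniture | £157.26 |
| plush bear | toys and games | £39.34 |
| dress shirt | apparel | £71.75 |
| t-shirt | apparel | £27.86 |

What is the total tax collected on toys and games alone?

£3.79

Wooden train set £68.95: toys and games → 3.5% → £2.41325
Plush bear £39.34: toys and games → 3.5% → £1.3769
Tax on toys and games: unrounded sum = £3.79015 → £3.79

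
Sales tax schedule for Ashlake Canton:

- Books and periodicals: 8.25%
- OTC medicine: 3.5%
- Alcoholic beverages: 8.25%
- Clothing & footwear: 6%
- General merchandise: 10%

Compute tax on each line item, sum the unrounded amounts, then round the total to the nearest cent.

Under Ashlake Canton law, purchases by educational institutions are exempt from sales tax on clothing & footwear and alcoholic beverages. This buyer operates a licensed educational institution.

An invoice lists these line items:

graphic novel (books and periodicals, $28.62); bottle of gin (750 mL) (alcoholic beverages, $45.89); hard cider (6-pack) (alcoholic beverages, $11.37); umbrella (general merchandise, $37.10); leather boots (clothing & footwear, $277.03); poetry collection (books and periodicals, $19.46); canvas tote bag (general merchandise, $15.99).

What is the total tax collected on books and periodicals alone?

$3.97

Graphic novel $28.62: books and periodicals → 8.25% → $2.36115
Poetry collection $19.46: books and periodicals → 8.25% → $1.60545
Tax on books and periodicals: unrounded sum = $3.9666 → $3.97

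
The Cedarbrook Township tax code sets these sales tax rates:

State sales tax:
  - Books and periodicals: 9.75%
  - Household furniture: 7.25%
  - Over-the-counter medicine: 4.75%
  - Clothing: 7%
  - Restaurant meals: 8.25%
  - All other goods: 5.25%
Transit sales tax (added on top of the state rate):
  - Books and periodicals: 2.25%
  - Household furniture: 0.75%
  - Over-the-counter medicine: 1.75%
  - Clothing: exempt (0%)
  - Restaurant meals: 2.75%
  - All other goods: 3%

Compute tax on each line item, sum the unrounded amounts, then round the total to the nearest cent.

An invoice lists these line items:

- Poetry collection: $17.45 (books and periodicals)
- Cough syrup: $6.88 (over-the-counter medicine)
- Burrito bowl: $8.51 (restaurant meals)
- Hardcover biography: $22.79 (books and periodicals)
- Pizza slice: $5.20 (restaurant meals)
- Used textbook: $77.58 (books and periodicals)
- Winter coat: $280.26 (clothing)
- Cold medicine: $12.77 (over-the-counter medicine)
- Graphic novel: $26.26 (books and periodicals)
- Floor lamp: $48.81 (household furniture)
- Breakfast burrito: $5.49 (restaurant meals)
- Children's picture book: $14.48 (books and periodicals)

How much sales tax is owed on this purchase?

$45.94

Poetry collection $17.45: books and periodicals → 9.75% + 2.25% transit = 12% → $2.094
Cough syrup $6.88: over-the-counter medicine → 4.75% + 1.75% transit = 6.5% → $0.4472
Burrito bowl $8.51: restaurant meals → 8.25% + 2.75% transit = 11% → $0.9361
Hardcover biography $22.79: books and periodicals → 9.75% + 2.25% transit = 12% → $2.7348
Pizza slice $5.20: restaurant meals → 8.25% + 2.75% transit = 11% → $0.572
Used textbook $77.58: books and periodicals → 9.75% + 2.25% transit = 12% → $9.3096
Winter coat $280.26: clothing → 7% + 0% transit = 7% → $19.6182
Cold medicine $12.77: over-the-counter medicine → 4.75% + 1.75% transit = 6.5% → $0.83005
Graphic novel $26.26: books and periodicals → 9.75% + 2.25% transit = 12% → $3.1512
Floor lamp $48.81: household furniture → 7.25% + 0.75% transit = 8% → $3.9048
Breakfast burrito $5.49: restaurant meals → 8.25% + 2.75% transit = 11% → $0.6039
Children's picture book $14.48: books and periodicals → 9.75% + 2.25% transit = 12% → $1.7376
Unrounded tax sum = $45.93945 → $45.94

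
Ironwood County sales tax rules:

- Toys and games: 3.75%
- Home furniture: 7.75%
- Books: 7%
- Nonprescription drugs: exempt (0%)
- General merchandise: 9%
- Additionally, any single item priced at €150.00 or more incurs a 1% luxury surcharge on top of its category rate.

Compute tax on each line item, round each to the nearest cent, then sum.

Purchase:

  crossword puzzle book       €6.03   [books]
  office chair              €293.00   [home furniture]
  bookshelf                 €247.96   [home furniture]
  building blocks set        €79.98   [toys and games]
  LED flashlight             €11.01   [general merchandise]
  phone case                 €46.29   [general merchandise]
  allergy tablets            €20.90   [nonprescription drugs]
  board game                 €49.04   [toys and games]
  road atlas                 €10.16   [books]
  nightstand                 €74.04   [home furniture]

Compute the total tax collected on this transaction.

€64.21

Crossword puzzle book €6.03: books → 7% → €0.42
Office chair €293.00: home furniture → 7.75% + 1% surcharge = 8.75% → €25.64
Bookshelf €247.96: home furniture → 7.75% + 1% surcharge = 8.75% → €21.70
Building blocks set €79.98: toys and games → 3.75% → €3.00
LED flashlight €11.01: general merchandise → 9% → €0.99
Phone case €46.29: general merchandise → 9% → €4.17
Allergy tablets €20.90: nonprescription drugs → 0% → €0.00
Board game €49.04: toys and games → 3.75% → €1.84
Road atlas €10.16: books → 7% → €0.71
Nightstand €74.04: home furniture → 7.75% → €5.74
Total tax = €0.42 + €25.64 + €21.70 + €3.00 + €0.99 + €4.17 + €1.84 + €0.71 + €5.74 = €64.21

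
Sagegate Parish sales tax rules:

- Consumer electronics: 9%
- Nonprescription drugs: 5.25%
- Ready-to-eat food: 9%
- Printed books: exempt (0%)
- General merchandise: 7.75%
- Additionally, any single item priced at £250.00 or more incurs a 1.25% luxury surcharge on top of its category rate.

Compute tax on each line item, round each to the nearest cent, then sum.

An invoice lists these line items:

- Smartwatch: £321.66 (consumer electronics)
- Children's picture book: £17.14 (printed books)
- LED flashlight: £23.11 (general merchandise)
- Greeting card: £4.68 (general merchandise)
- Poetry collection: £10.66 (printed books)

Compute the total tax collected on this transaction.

£35.12

Smartwatch £321.66: consumer electronics → 9% + 1.25% surcharge = 10.25% → £32.97
Children's picture book £17.14: printed books → 0% → £0.00
LED flashlight £23.11: general merchandise → 7.75% → £1.79
Greeting card £4.68: general merchandise → 7.75% → £0.36
Poetry collection £10.66: printed books → 0% → £0.00
Total tax = £32.97 + £1.79 + £0.36 = £35.12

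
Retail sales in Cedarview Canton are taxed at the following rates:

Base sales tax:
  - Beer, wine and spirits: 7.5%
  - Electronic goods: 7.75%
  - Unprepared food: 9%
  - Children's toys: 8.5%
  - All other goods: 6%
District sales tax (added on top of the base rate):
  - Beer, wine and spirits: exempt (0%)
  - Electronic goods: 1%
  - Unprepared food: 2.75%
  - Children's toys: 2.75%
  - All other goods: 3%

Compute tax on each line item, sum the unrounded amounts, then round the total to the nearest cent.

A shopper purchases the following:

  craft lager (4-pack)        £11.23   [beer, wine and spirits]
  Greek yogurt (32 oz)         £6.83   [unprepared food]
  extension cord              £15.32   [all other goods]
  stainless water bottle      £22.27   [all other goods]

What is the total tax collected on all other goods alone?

£3.38

Extension cord £15.32: all other goods → 6% + 3% district = 9% → £1.3788
Stainless water bottle £22.27: all other goods → 6% + 3% district = 9% → £2.0043
Tax on all other goods: unrounded sum = £3.3831 → £3.38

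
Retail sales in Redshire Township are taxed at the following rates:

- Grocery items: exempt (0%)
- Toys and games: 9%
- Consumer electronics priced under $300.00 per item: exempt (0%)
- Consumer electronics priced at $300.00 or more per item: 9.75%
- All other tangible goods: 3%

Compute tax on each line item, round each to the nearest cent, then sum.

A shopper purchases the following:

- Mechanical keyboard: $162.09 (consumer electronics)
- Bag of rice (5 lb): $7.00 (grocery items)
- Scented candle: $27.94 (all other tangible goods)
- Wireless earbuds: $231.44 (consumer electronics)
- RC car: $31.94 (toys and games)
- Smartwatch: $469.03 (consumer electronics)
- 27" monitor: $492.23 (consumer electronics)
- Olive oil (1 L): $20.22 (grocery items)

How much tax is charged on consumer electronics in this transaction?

$93.72

Mechanical keyboard $162.09: consumer electronics, under $300.00 → 0% → $0.00
Wireless earbuds $231.44: consumer electronics, under $300.00 → 0% → $0.00
Smartwatch $469.03: consumer electronics, $300.00 or more → 9.75% → $45.73
27" monitor $492.23: consumer electronics, $300.00 or more → 9.75% → $47.99
Tax on consumer electronics = $0.00 + $0.00 + $45.73 + $47.99 = $93.72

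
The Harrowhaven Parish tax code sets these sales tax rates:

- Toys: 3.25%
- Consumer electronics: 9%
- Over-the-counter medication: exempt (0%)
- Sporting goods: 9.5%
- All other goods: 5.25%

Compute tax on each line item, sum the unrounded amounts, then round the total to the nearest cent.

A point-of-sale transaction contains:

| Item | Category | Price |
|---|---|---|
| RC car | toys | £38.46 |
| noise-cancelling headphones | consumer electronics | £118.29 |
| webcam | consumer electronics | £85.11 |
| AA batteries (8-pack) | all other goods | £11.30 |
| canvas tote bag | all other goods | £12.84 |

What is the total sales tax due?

£20.82

RC car £38.46: toys → 3.25% → £1.24995
Noise-cancelling headphones £118.29: consumer electronics → 9% → £10.6461
Webcam £85.11: consumer electronics → 9% → £7.6599
AA batteries (8-pack) £11.30: all other goods → 5.25% → £0.59325
Canvas tote bag £12.84: all other goods → 5.25% → £0.6741
Unrounded tax sum = £20.8233 → £20.82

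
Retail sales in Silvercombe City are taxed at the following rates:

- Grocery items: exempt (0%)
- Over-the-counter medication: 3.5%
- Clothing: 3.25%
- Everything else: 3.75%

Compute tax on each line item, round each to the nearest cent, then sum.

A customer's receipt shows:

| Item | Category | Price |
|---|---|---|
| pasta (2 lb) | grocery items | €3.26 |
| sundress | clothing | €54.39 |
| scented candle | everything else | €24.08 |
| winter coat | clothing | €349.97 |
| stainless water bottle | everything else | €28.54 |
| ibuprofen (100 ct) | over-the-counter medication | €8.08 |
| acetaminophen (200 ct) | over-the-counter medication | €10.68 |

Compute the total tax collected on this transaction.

Pasta (2 lb) €3.26: grocery items → 0% → €0.00
Sundress €54.39: clothing → 3.25% → €1.77
Scented candle €24.08: everything else → 3.75% → €0.90
Winter coat €349.97: clothing → 3.25% → €11.37
Stainless water bottle €28.54: everything else → 3.75% → €1.07
Ibuprofen (100 ct) €8.08: over-the-counter medication → 3.5% → €0.28
Acetaminophen (200 ct) €10.68: over-the-counter medication → 3.5% → €0.37
Total tax = €1.77 + €0.90 + €11.37 + €1.07 + €0.28 + €0.37 = €15.76

€15.76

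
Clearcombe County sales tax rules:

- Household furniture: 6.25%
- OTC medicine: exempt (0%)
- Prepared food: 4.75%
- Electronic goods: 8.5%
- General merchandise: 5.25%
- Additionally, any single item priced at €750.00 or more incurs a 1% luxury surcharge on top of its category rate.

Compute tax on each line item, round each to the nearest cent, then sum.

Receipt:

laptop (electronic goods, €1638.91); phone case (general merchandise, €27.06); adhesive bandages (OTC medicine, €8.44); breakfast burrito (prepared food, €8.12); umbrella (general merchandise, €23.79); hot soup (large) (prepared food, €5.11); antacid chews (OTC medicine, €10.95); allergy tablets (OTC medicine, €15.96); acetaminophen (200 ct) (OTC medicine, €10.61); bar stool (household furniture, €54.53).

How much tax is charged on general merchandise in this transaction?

€2.67

Phone case €27.06: general merchandise → 5.25% → €1.42
Umbrella €23.79: general merchandise → 5.25% → €1.25
Tax on general merchandise = €1.42 + €1.25 = €2.67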